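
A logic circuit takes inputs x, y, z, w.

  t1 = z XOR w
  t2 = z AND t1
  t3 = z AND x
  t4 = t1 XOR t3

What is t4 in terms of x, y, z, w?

t1 = z XOR w
t3 = z AND x
t4 = t1 XOR t3 = (z XOR w) XOR (z AND x)

(z XOR w) XOR (z AND x)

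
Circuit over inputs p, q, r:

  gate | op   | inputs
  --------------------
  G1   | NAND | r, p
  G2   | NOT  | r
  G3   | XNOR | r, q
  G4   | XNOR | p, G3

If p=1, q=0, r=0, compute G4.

1

G3 = 0 XNOR 0 = 1
G4 = 1 XNOR 1 = 1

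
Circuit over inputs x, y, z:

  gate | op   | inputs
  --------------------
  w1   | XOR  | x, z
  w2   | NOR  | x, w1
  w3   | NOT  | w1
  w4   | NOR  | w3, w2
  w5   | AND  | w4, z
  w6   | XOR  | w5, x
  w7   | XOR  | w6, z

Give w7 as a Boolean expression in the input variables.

(((NOT (x XOR z) NOR (x NOR (x XOR z))) AND z) XOR x) XOR z

w1 = x XOR z
w2 = x NOR w1 = x NOR (x XOR z)
w3 = NOT w1 = NOT (x XOR z)
w4 = w3 NOR w2 = NOT (x XOR z) NOR (x NOR (x XOR z))
w5 = w4 AND z = (NOT (x XOR z) NOR (x NOR (x XOR z))) AND z
w6 = w5 XOR x = ((NOT (x XOR z) NOR (x NOR (x XOR z))) AND z) XOR x
w7 = w6 XOR z = (((NOT (x XOR z) NOR (x NOR (x XOR z))) AND z) XOR x) XOR z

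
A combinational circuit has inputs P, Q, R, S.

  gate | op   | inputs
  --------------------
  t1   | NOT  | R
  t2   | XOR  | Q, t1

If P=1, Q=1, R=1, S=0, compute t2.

1

t1 = NOT 1 = 0
t2 = 1 XOR 0 = 1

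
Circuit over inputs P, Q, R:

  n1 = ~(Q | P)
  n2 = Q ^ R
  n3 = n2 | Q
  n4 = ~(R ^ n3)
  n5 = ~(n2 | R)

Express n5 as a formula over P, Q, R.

n2 = Q ^ R
n5 = ~(n2 | R) = ~((Q ^ R) | R)

~((Q ^ R) | R)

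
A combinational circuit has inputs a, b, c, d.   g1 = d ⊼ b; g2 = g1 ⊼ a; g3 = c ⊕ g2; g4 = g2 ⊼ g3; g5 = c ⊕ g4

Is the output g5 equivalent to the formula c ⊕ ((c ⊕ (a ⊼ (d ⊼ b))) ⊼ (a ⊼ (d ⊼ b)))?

g1 = d ⊼ b
g2 = g1 ⊼ a = (d ⊼ b) ⊼ a
g3 = c ⊕ g2 = c ⊕ ((d ⊼ b) ⊼ a)
g4 = g2 ⊼ g3 = ((d ⊼ b) ⊼ a) ⊼ (c ⊕ ((d ⊼ b) ⊼ a))
g5 = c ⊕ g4 = c ⊕ (((d ⊼ b) ⊼ a) ⊼ (c ⊕ ((d ⊼ b) ⊼ a)))
At a=0, b=0, c=0, d=0: circuit gives 0, formula gives 0.
At a=1, b=0, c=0, d=0: circuit gives 1, formula gives 1.
Agrees on all 16 inputs.

Yes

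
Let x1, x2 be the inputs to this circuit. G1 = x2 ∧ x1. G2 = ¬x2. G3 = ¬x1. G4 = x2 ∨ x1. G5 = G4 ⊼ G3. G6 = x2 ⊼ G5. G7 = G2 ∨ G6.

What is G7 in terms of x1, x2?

¬x2 ∨ (x2 ⊼ ((x2 ∨ x1) ⊼ ¬x1))

G2 = ¬x2
G3 = ¬x1
G4 = x2 ∨ x1
G5 = G4 ⊼ G3 = (x2 ∨ x1) ⊼ ¬x1
G6 = x2 ⊼ G5 = x2 ⊼ ((x2 ∨ x1) ⊼ ¬x1)
G7 = G2 ∨ G6 = ¬x2 ∨ (x2 ⊼ ((x2 ∨ x1) ⊼ ¬x1))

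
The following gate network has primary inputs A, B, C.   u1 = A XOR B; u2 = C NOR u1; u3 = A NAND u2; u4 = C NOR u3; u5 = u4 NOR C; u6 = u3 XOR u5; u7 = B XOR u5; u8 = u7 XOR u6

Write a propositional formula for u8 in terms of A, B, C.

u1 = A XOR B
u2 = C NOR u1 = C NOR (A XOR B)
u3 = A NAND u2 = A NAND (C NOR (A XOR B))
u4 = C NOR u3 = C NOR (A NAND (C NOR (A XOR B)))
u5 = u4 NOR C = (C NOR (A NAND (C NOR (A XOR B)))) NOR C
u6 = u3 XOR u5 = (A NAND (C NOR (A XOR B))) XOR ((C NOR (A NAND (C NOR (A XOR B)))) NOR C)
u7 = B XOR u5 = B XOR ((C NOR (A NAND (C NOR (A XOR B)))) NOR C)
u8 = u7 XOR u6 = (B XOR ((C NOR (A NAND (C NOR (A XOR B)))) NOR C)) XOR ((A NAND (C NOR (A XOR B))) XOR ((C NOR (A NAND (C NOR (A XOR B)))) NOR C))

(B XOR ((C NOR (A NAND (C NOR (A XOR B)))) NOR C)) XOR ((A NAND (C NOR (A XOR B))) XOR ((C NOR (A NAND (C NOR (A XOR B)))) NOR C))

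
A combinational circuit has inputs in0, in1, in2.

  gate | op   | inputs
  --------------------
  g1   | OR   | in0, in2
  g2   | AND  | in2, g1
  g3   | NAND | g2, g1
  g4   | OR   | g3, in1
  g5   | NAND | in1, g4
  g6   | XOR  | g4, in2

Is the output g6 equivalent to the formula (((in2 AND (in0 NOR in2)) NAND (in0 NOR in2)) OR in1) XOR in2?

No

g1 = in0 OR in2
g2 = in2 AND g1 = in2 AND (in0 OR in2)
g3 = g2 NAND g1 = (in2 AND (in0 OR in2)) NAND (in0 OR in2)
g4 = g3 OR in1 = ((in2 AND (in0 OR in2)) NAND (in0 OR in2)) OR in1
g6 = g4 XOR in2 = (((in2 AND (in0 OR in2)) NAND (in0 OR in2)) OR in1) XOR in2
At in0=0, in1=0, in2=1: circuit gives 1, formula gives 0.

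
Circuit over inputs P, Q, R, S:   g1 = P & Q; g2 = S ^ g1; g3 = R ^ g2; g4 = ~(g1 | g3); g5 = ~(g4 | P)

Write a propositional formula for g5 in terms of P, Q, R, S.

g1 = P & Q
g2 = S ^ g1 = S ^ (P & Q)
g3 = R ^ g2 = R ^ (S ^ (P & Q))
g4 = ~(g1 | g3) = ~((P & Q) | (R ^ (S ^ (P & Q))))
g5 = ~(g4 | P) = ~((~((P & Q) | (R ^ (S ^ (P & Q))))) | P)

~((~((P & Q) | (R ^ (S ^ (P & Q))))) | P)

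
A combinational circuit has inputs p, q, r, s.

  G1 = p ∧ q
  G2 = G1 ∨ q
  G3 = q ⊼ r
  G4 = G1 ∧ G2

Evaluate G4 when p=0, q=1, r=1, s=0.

G1 = 0 ∧ 1 = 0
G2 = 0 ∨ 1 = 1
G4 = 0 ∧ 1 = 0

0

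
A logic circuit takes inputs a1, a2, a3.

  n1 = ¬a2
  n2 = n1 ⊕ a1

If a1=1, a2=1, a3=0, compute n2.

1

n1 = ¬1 = 0
n2 = 0 ⊕ 1 = 1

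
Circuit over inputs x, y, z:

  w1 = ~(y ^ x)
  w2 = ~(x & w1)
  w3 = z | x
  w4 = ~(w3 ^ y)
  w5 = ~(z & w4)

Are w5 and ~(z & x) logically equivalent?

w3 = z | x
w4 = ~(w3 ^ y) = ~((z | x) ^ y)
w5 = ~(z & w4) = ~(z & (~((z | x) ^ y)))
At x=0, y=1, z=1: circuit gives 0, formula gives 1.

No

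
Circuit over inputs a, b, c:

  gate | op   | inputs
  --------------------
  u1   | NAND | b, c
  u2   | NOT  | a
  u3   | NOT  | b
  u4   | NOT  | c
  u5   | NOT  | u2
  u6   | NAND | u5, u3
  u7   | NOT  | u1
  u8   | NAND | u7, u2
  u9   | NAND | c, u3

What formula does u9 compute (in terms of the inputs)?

u3 = NOT b
u9 = c NAND u3 = c NAND NOT b

c NAND NOT b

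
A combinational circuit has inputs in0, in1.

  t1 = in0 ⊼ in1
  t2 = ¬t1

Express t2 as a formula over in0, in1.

¬(in0 ⊼ in1)

t1 = in0 ⊼ in1
t2 = ¬t1 = ¬(in0 ⊼ in1)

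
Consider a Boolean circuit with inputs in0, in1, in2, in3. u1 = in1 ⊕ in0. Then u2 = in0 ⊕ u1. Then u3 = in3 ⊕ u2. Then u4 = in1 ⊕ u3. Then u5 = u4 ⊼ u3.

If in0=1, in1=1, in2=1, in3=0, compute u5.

1

u1 = 1 ⊕ 1 = 0
u2 = 1 ⊕ 0 = 1
u3 = 0 ⊕ 1 = 1
u4 = 1 ⊕ 1 = 0
u5 = 0 ⊼ 1 = 1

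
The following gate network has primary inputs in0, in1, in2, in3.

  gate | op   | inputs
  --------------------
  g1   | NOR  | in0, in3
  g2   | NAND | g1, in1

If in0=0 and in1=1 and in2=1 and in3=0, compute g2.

g1 = 0 NOR 0 = 1
g2 = 1 NAND 1 = 0

0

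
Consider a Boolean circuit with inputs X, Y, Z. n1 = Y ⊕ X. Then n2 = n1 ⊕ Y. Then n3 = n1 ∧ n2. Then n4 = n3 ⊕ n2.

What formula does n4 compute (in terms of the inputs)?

((Y ⊕ X) ∧ ((Y ⊕ X) ⊕ Y)) ⊕ ((Y ⊕ X) ⊕ Y)

n1 = Y ⊕ X
n2 = n1 ⊕ Y = (Y ⊕ X) ⊕ Y
n3 = n1 ∧ n2 = (Y ⊕ X) ∧ ((Y ⊕ X) ⊕ Y)
n4 = n3 ⊕ n2 = ((Y ⊕ X) ∧ ((Y ⊕ X) ⊕ Y)) ⊕ ((Y ⊕ X) ⊕ Y)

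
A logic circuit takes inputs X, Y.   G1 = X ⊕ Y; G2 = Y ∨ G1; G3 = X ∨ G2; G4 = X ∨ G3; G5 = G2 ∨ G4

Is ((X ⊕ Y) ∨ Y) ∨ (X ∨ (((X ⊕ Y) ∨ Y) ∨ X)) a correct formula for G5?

G1 = X ⊕ Y
G2 = Y ∨ G1 = Y ∨ (X ⊕ Y)
G3 = X ∨ G2 = X ∨ (Y ∨ (X ⊕ Y))
G4 = X ∨ G3 = X ∨ (X ∨ (Y ∨ (X ⊕ Y)))
G5 = G2 ∨ G4 = (Y ∨ (X ⊕ Y)) ∨ (X ∨ (X ∨ (Y ∨ (X ⊕ Y))))
At X=0, Y=0: circuit gives 0, formula gives 0.
At X=0, Y=1: circuit gives 1, formula gives 1.
Agrees on all 4 inputs.

Yes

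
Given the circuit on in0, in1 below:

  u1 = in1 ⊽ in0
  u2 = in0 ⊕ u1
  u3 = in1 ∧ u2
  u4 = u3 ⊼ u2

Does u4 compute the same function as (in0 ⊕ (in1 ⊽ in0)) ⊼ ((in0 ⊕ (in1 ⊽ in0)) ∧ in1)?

Yes

u1 = in1 ⊽ in0
u2 = in0 ⊕ u1 = in0 ⊕ (in1 ⊽ in0)
u3 = in1 ∧ u2 = in1 ∧ (in0 ⊕ (in1 ⊽ in0))
u4 = u3 ⊼ u2 = (in1 ∧ (in0 ⊕ (in1 ⊽ in0))) ⊼ (in0 ⊕ (in1 ⊽ in0))
At in0=1, in1=1: circuit gives 0, formula gives 0.
At in0=0, in1=0: circuit gives 1, formula gives 1.
Agrees on all 4 inputs.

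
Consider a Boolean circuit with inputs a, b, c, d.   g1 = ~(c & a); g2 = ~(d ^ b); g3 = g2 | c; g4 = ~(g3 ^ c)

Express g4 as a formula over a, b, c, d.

~(((~(d ^ b)) | c) ^ c)

g2 = ~(d ^ b)
g3 = g2 | c = (~(d ^ b)) | c
g4 = ~(g3 ^ c) = ~(((~(d ^ b)) | c) ^ c)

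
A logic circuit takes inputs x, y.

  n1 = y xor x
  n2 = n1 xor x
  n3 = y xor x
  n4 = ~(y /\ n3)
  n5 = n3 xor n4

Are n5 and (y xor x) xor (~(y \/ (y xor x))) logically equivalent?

No

n3 = y xor x
n4 = ~(y /\ n3) = ~(y /\ (y xor x))
n5 = n3 xor n4 = (y xor x) xor (~(y /\ (y xor x)))
At x=1, y=0: circuit gives 0, formula gives 1.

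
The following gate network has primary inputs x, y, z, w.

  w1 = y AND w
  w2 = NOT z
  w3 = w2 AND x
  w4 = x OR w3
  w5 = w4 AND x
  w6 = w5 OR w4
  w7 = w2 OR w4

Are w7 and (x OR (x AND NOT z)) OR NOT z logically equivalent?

w2 = NOT z
w3 = w2 AND x = NOT z AND x
w4 = x OR w3 = x OR (NOT z AND x)
w7 = w2 OR w4 = NOT z OR (x OR (NOT z AND x))
At x=0, y=0, z=1, w=0: circuit gives 0, formula gives 0.
At x=0, y=0, z=0, w=0: circuit gives 1, formula gives 1.
Agrees on all 16 inputs.

Yes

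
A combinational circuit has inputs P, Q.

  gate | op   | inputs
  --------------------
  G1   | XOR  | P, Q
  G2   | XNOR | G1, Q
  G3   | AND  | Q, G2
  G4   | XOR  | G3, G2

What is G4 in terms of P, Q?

G1 = P XOR Q
G2 = G1 XNOR Q = (P XOR Q) XNOR Q
G3 = Q AND G2 = Q AND ((P XOR Q) XNOR Q)
G4 = G3 XOR G2 = (Q AND ((P XOR Q) XNOR Q)) XOR ((P XOR Q) XNOR Q)

(Q AND ((P XOR Q) XNOR Q)) XOR ((P XOR Q) XNOR Q)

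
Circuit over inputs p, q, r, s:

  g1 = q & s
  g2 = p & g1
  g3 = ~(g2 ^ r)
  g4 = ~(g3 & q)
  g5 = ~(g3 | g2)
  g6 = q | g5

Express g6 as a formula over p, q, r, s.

q | (~((~((p & (q & s)) ^ r)) | (p & (q & s))))

g1 = q & s
g2 = p & g1 = p & (q & s)
g3 = ~(g2 ^ r) = ~((p & (q & s)) ^ r)
g5 = ~(g3 | g2) = ~((~((p & (q & s)) ^ r)) | (p & (q & s)))
g6 = q | g5 = q | (~((~((p & (q & s)) ^ r)) | (p & (q & s))))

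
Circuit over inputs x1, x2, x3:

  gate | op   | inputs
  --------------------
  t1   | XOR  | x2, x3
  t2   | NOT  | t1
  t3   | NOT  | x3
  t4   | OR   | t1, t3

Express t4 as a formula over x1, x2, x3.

(x2 XOR x3) OR NOT x3

t1 = x2 XOR x3
t3 = NOT x3
t4 = t1 OR t3 = (x2 XOR x3) OR NOT x3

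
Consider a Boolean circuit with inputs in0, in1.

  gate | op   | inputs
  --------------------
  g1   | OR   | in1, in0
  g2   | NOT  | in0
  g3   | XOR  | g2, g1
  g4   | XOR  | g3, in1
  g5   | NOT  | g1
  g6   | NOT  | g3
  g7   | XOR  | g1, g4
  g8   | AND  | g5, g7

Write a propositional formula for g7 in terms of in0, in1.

(in1 OR in0) XOR ((NOT in0 XOR (in1 OR in0)) XOR in1)

g1 = in1 OR in0
g2 = NOT in0
g3 = g2 XOR g1 = NOT in0 XOR (in1 OR in0)
g4 = g3 XOR in1 = (NOT in0 XOR (in1 OR in0)) XOR in1
g7 = g1 XOR g4 = (in1 OR in0) XOR ((NOT in0 XOR (in1 OR in0)) XOR in1)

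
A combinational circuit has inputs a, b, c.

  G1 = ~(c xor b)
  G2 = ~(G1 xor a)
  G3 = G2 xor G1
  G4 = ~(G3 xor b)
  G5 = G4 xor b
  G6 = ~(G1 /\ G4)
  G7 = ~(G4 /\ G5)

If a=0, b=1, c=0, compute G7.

1

G1 = ~(0 xor 1) = 0
G2 = ~(0 xor 0) = 1
G3 = 1 xor 0 = 1
G4 = ~(1 xor 1) = 1
G5 = 1 xor 1 = 0
G7 = ~(1 /\ 0) = 1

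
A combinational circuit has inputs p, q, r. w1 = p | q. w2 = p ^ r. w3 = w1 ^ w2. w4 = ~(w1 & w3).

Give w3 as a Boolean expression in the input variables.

(p | q) ^ (p ^ r)

w1 = p | q
w2 = p ^ r
w3 = w1 ^ w2 = (p | q) ^ (p ^ r)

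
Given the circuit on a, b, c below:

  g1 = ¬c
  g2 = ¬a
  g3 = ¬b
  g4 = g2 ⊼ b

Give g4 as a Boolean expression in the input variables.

g2 = ¬a
g4 = g2 ⊼ b = ¬a ⊼ b

¬a ⊼ b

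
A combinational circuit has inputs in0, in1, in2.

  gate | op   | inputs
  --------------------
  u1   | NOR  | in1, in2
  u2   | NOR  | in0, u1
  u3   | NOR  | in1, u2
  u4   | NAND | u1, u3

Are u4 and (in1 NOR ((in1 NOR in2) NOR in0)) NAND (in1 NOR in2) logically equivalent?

Yes

u1 = in1 NOR in2
u2 = in0 NOR u1 = in0 NOR (in1 NOR in2)
u3 = in1 NOR u2 = in1 NOR (in0 NOR (in1 NOR in2))
u4 = u1 NAND u3 = (in1 NOR in2) NAND (in1 NOR (in0 NOR (in1 NOR in2)))
At in0=0, in1=0, in2=0: circuit gives 0, formula gives 0.
At in0=0, in1=0, in2=1: circuit gives 1, formula gives 1.
Agrees on all 8 inputs.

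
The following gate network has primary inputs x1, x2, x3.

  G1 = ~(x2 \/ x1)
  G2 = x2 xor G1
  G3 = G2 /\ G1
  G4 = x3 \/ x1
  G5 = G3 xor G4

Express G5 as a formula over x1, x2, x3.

G1 = ~(x2 \/ x1)
G2 = x2 xor G1 = x2 xor (~(x2 \/ x1))
G3 = G2 /\ G1 = (x2 xor (~(x2 \/ x1))) /\ (~(x2 \/ x1))
G4 = x3 \/ x1
G5 = G3 xor G4 = ((x2 xor (~(x2 \/ x1))) /\ (~(x2 \/ x1))) xor (x3 \/ x1)

((x2 xor (~(x2 \/ x1))) /\ (~(x2 \/ x1))) xor (x3 \/ x1)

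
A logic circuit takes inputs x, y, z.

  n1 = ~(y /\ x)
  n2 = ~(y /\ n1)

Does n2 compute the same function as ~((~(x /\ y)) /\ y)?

Yes

n1 = ~(y /\ x)
n2 = ~(y /\ n1) = ~(y /\ (~(y /\ x)))
At x=0, y=1, z=0: circuit gives 0, formula gives 0.
At x=0, y=0, z=0: circuit gives 1, formula gives 1.
Agrees on all 8 inputs.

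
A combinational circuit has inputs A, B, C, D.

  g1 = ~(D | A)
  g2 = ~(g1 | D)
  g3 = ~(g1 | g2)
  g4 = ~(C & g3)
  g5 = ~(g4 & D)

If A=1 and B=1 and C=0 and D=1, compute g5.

g1 = ~(1 | 1) = 0
g2 = ~(0 | 1) = 0
g3 = ~(0 | 0) = 1
g4 = ~(0 & 1) = 1
g5 = ~(1 & 1) = 0

0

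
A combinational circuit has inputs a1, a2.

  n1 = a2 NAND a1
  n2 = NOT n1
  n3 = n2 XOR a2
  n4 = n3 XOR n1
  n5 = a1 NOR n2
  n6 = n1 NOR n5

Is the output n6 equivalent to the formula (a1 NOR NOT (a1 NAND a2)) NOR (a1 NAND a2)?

n1 = a2 NAND a1
n2 = NOT n1 = NOT (a2 NAND a1)
n5 = a1 NOR n2 = a1 NOR NOT (a2 NAND a1)
n6 = n1 NOR n5 = (a2 NAND a1) NOR (a1 NOR NOT (a2 NAND a1))
At a1=0, a2=0: circuit gives 0, formula gives 0.
At a1=1, a2=1: circuit gives 1, formula gives 1.
Agrees on all 4 inputs.

Yes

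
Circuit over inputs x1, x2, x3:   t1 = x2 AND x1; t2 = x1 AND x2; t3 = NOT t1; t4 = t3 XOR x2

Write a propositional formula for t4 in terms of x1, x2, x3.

t1 = x2 AND x1
t3 = NOT t1 = NOT (x2 AND x1)
t4 = t3 XOR x2 = NOT (x2 AND x1) XOR x2

NOT (x2 AND x1) XOR x2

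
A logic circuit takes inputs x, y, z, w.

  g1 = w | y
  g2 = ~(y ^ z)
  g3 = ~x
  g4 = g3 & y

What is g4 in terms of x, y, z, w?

~x & y

g3 = ~x
g4 = g3 & y = ~x & y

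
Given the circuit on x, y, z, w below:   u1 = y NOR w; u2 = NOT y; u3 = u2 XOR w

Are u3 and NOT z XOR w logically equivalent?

u2 = NOT y
u3 = u2 XOR w = NOT y XOR w
At x=0, y=0, z=1, w=0: circuit gives 1, formula gives 0.

No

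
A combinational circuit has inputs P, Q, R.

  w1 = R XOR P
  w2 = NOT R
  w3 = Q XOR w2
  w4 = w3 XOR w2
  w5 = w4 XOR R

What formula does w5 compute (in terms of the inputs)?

w2 = NOT R
w3 = Q XOR w2 = Q XOR NOT R
w4 = w3 XOR w2 = (Q XOR NOT R) XOR NOT R
w5 = w4 XOR R = ((Q XOR NOT R) XOR NOT R) XOR R

((Q XOR NOT R) XOR NOT R) XOR R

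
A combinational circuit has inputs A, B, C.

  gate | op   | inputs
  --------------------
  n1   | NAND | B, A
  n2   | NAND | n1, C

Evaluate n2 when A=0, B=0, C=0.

1

n1 = 0 NAND 0 = 1
n2 = 1 NAND 0 = 1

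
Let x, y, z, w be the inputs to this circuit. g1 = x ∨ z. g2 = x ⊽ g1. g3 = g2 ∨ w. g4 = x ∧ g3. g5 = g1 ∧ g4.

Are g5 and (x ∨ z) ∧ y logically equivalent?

g1 = x ∨ z
g2 = x ⊽ g1 = x ⊽ (x ∨ z)
g3 = g2 ∨ w = (x ⊽ (x ∨ z)) ∨ w
g4 = x ∧ g3 = x ∧ ((x ⊽ (x ∨ z)) ∨ w)
g5 = g1 ∧ g4 = (x ∨ z) ∧ (x ∧ ((x ⊽ (x ∨ z)) ∨ w))
At x=0, y=1, z=1, w=0: circuit gives 0, formula gives 1.

No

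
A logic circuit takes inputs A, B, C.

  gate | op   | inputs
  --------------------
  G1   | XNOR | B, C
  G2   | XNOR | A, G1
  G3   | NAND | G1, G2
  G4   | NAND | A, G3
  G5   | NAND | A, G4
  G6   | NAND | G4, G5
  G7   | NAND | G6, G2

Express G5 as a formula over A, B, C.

G1 = B XNOR C
G2 = A XNOR G1 = A XNOR (B XNOR C)
G3 = G1 NAND G2 = (B XNOR C) NAND (A XNOR (B XNOR C))
G4 = A NAND G3 = A NAND ((B XNOR C) NAND (A XNOR (B XNOR C)))
G5 = A NAND G4 = A NAND (A NAND ((B XNOR C) NAND (A XNOR (B XNOR C))))

A NAND (A NAND ((B XNOR C) NAND (A XNOR (B XNOR C))))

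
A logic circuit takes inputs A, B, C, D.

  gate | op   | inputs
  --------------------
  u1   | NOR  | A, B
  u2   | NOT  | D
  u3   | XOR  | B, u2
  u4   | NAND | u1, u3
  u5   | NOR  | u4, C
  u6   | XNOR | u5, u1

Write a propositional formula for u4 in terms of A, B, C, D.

u1 = A NOR B
u2 = NOT D
u3 = B XOR u2 = B XOR NOT D
u4 = u1 NAND u3 = (A NOR B) NAND (B XOR NOT D)

(A NOR B) NAND (B XOR NOT D)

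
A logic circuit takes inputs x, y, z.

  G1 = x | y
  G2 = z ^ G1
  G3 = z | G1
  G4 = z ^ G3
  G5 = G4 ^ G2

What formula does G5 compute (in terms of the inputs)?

G1 = x | y
G2 = z ^ G1 = z ^ (x | y)
G3 = z | G1 = z | (x | y)
G4 = z ^ G3 = z ^ (z | (x | y))
G5 = G4 ^ G2 = (z ^ (z | (x | y))) ^ (z ^ (x | y))

(z ^ (z | (x | y))) ^ (z ^ (x | y))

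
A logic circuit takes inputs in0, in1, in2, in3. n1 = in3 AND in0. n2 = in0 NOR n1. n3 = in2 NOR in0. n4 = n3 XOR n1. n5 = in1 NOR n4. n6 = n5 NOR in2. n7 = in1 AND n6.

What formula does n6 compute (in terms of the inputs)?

n1 = in3 AND in0
n3 = in2 NOR in0
n4 = n3 XOR n1 = (in2 NOR in0) XOR (in3 AND in0)
n5 = in1 NOR n4 = in1 NOR ((in2 NOR in0) XOR (in3 AND in0))
n6 = n5 NOR in2 = (in1 NOR ((in2 NOR in0) XOR (in3 AND in0))) NOR in2

(in1 NOR ((in2 NOR in0) XOR (in3 AND in0))) NOR in2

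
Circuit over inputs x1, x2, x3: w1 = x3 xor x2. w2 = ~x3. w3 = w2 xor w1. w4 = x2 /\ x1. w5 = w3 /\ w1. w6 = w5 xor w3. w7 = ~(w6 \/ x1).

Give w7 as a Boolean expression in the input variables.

~((((~x3 xor (x3 xor x2)) /\ (x3 xor x2)) xor (~x3 xor (x3 xor x2))) \/ x1)

w1 = x3 xor x2
w2 = ~x3
w3 = w2 xor w1 = ~x3 xor (x3 xor x2)
w5 = w3 /\ w1 = (~x3 xor (x3 xor x2)) /\ (x3 xor x2)
w6 = w5 xor w3 = ((~x3 xor (x3 xor x2)) /\ (x3 xor x2)) xor (~x3 xor (x3 xor x2))
w7 = ~(w6 \/ x1) = ~((((~x3 xor (x3 xor x2)) /\ (x3 xor x2)) xor (~x3 xor (x3 xor x2))) \/ x1)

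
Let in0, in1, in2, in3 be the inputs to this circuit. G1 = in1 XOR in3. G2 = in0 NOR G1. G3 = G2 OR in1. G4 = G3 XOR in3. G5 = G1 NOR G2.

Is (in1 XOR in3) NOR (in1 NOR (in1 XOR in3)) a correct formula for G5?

G1 = in1 XOR in3
G2 = in0 NOR G1 = in0 NOR (in1 XOR in3)
G5 = G1 NOR G2 = (in1 XOR in3) NOR (in0 NOR (in1 XOR in3))
At in0=0, in1=1, in2=0, in3=1: circuit gives 0, formula gives 1.

No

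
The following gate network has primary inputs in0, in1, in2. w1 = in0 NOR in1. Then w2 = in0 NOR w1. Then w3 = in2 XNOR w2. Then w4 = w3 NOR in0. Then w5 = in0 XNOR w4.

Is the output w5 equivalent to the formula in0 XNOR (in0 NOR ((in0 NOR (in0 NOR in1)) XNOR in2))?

w1 = in0 NOR in1
w2 = in0 NOR w1 = in0 NOR (in0 NOR in1)
w3 = in2 XNOR w2 = in2 XNOR (in0 NOR (in0 NOR in1))
w4 = w3 NOR in0 = (in2 XNOR (in0 NOR (in0 NOR in1))) NOR in0
w5 = in0 XNOR w4 = in0 XNOR ((in2 XNOR (in0 NOR (in0 NOR in1))) NOR in0)
At in0=0, in1=0, in2=1: circuit gives 0, formula gives 0.
At in0=0, in1=0, in2=0: circuit gives 1, formula gives 1.
Agrees on all 8 inputs.

Yes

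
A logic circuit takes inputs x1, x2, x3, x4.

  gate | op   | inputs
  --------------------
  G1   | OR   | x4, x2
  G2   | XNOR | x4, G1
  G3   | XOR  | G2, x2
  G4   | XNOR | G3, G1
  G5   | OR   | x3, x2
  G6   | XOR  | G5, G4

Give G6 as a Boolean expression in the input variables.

(x3 OR x2) XOR (((x4 XNOR (x4 OR x2)) XOR x2) XNOR (x4 OR x2))

G1 = x4 OR x2
G2 = x4 XNOR G1 = x4 XNOR (x4 OR x2)
G3 = G2 XOR x2 = (x4 XNOR (x4 OR x2)) XOR x2
G4 = G3 XNOR G1 = ((x4 XNOR (x4 OR x2)) XOR x2) XNOR (x4 OR x2)
G5 = x3 OR x2
G6 = G5 XOR G4 = (x3 OR x2) XOR (((x4 XNOR (x4 OR x2)) XOR x2) XNOR (x4 OR x2))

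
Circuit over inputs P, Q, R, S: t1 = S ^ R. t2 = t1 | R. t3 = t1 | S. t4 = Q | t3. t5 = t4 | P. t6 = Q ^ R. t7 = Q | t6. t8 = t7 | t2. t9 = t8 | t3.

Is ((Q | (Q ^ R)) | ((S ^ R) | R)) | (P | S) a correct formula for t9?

No

t1 = S ^ R
t2 = t1 | R = (S ^ R) | R
t3 = t1 | S = (S ^ R) | S
t6 = Q ^ R
t7 = Q | t6 = Q | (Q ^ R)
t8 = t7 | t2 = (Q | (Q ^ R)) | ((S ^ R) | R)
t9 = t8 | t3 = ((Q | (Q ^ R)) | ((S ^ R) | R)) | ((S ^ R) | S)
At P=1, Q=0, R=0, S=0: circuit gives 0, formula gives 1.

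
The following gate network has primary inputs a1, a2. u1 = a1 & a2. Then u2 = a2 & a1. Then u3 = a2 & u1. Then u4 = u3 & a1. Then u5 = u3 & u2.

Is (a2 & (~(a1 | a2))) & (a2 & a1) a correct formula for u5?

u1 = a1 & a2
u2 = a2 & a1
u3 = a2 & u1 = a2 & (a1 & a2)
u5 = u3 & u2 = (a2 & (a1 & a2)) & (a2 & a1)
At a1=1, a2=1: circuit gives 1, formula gives 0.

No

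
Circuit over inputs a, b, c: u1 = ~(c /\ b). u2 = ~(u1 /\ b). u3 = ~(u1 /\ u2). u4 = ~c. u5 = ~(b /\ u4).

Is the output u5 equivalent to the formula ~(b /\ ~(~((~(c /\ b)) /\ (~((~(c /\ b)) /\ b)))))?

No

u4 = ~c
u5 = ~(b /\ u4) = ~(b /\ ~c)
At a=0, b=1, c=0: circuit gives 0, formula gives 1.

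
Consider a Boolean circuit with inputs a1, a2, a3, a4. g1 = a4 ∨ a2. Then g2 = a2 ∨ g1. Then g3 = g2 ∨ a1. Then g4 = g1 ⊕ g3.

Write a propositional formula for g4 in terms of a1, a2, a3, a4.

g1 = a4 ∨ a2
g2 = a2 ∨ g1 = a2 ∨ (a4 ∨ a2)
g3 = g2 ∨ a1 = (a2 ∨ (a4 ∨ a2)) ∨ a1
g4 = g1 ⊕ g3 = (a4 ∨ a2) ⊕ ((a2 ∨ (a4 ∨ a2)) ∨ a1)

(a4 ∨ a2) ⊕ ((a2 ∨ (a4 ∨ a2)) ∨ a1)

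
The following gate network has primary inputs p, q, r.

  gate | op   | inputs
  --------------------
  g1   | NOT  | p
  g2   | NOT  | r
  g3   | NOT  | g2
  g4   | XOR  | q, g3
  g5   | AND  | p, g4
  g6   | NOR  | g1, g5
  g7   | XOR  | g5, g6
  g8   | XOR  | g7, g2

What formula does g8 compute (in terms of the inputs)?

((p AND (q XOR NOT NOT r)) XOR (NOT p NOR (p AND (q XOR NOT NOT r)))) XOR NOT r

g1 = NOT p
g2 = NOT r
g3 = NOT g2 = NOT NOT r
g4 = q XOR g3 = q XOR NOT NOT r
g5 = p AND g4 = p AND (q XOR NOT NOT r)
g6 = g1 NOR g5 = NOT p NOR (p AND (q XOR NOT NOT r))
g7 = g5 XOR g6 = (p AND (q XOR NOT NOT r)) XOR (NOT p NOR (p AND (q XOR NOT NOT r)))
g8 = g7 XOR g2 = ((p AND (q XOR NOT NOT r)) XOR (NOT p NOR (p AND (q XOR NOT NOT r)))) XOR NOT r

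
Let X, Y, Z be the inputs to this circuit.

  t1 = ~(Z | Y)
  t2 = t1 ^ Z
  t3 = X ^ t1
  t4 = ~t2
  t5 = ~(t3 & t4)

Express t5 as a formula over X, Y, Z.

~((X ^ (~(Z | Y))) & ~((~(Z | Y)) ^ Z))

t1 = ~(Z | Y)
t2 = t1 ^ Z = (~(Z | Y)) ^ Z
t3 = X ^ t1 = X ^ (~(Z | Y))
t4 = ~t2 = ~((~(Z | Y)) ^ Z)
t5 = ~(t3 & t4) = ~((X ^ (~(Z | Y))) & ~((~(Z | Y)) ^ Z))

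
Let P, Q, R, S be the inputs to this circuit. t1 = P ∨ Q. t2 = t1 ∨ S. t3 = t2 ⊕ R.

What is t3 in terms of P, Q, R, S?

t1 = P ∨ Q
t2 = t1 ∨ S = (P ∨ Q) ∨ S
t3 = t2 ⊕ R = ((P ∨ Q) ∨ S) ⊕ R

((P ∨ Q) ∨ S) ⊕ R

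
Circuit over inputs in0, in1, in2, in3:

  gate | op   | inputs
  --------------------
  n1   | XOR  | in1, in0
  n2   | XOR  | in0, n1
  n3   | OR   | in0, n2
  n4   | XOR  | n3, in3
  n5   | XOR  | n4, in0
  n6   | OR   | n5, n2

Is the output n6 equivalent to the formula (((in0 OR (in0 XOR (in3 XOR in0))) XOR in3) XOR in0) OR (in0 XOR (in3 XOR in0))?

No

n1 = in1 XOR in0
n2 = in0 XOR n1 = in0 XOR (in1 XOR in0)
n3 = in0 OR n2 = in0 OR (in0 XOR (in1 XOR in0))
n4 = n3 XOR in3 = (in0 OR (in0 XOR (in1 XOR in0))) XOR in3
n5 = n4 XOR in0 = ((in0 OR (in0 XOR (in1 XOR in0))) XOR in3) XOR in0
n6 = n5 OR n2 = (((in0 OR (in0 XOR (in1 XOR in0))) XOR in3) XOR in0) OR (in0 XOR (in1 XOR in0))
At in0=0, in1=1, in2=0, in3=0: circuit gives 1, formula gives 0.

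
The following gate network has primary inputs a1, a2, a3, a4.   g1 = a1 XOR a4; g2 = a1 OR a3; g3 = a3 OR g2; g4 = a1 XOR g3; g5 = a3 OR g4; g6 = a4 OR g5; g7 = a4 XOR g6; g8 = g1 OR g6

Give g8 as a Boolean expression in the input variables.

(a1 XOR a4) OR (a4 OR (a3 OR (a1 XOR (a3 OR (a1 OR a3)))))

g1 = a1 XOR a4
g2 = a1 OR a3
g3 = a3 OR g2 = a3 OR (a1 OR a3)
g4 = a1 XOR g3 = a1 XOR (a3 OR (a1 OR a3))
g5 = a3 OR g4 = a3 OR (a1 XOR (a3 OR (a1 OR a3)))
g6 = a4 OR g5 = a4 OR (a3 OR (a1 XOR (a3 OR (a1 OR a3))))
g8 = g1 OR g6 = (a1 XOR a4) OR (a4 OR (a3 OR (a1 XOR (a3 OR (a1 OR a3)))))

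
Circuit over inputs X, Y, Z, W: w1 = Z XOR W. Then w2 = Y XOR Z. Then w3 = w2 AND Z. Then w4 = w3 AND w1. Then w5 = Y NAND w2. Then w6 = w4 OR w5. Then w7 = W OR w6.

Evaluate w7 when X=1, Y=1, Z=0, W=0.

0

w1 = 0 XOR 0 = 0
w2 = 1 XOR 0 = 1
w3 = 1 AND 0 = 0
w4 = 0 AND 0 = 0
w5 = 1 NAND 1 = 0
w6 = 0 OR 0 = 0
w7 = 0 OR 0 = 0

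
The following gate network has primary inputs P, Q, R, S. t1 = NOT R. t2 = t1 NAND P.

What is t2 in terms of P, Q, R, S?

NOT R NAND P

t1 = NOT R
t2 = t1 NAND P = NOT R NAND P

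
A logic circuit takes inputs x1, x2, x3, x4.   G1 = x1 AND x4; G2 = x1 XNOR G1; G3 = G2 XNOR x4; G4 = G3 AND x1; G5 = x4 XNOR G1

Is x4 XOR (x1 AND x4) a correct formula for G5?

No

G1 = x1 AND x4
G5 = x4 XNOR G1 = x4 XNOR (x1 AND x4)
At x1=0, x2=0, x3=0, x4=0: circuit gives 1, formula gives 0.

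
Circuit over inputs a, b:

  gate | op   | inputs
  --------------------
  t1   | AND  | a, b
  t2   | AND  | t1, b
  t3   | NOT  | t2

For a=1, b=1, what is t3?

0

t1 = 1 AND 1 = 1
t2 = 1 AND 1 = 1
t3 = NOT 1 = 0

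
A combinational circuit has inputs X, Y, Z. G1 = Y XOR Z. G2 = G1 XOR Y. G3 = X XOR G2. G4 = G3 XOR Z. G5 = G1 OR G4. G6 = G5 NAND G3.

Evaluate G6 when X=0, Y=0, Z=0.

G1 = 0 XOR 0 = 0
G2 = 0 XOR 0 = 0
G3 = 0 XOR 0 = 0
G4 = 0 XOR 0 = 0
G5 = 0 OR 0 = 0
G6 = 0 NAND 0 = 1

1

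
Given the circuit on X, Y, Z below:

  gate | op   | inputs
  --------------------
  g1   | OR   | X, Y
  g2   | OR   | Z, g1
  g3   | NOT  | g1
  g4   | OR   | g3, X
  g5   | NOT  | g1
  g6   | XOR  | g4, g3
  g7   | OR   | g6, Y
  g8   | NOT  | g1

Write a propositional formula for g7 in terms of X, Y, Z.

((NOT (X OR Y) OR X) XOR NOT (X OR Y)) OR Y

g1 = X OR Y
g3 = NOT g1 = NOT (X OR Y)
g4 = g3 OR X = NOT (X OR Y) OR X
g6 = g4 XOR g3 = (NOT (X OR Y) OR X) XOR NOT (X OR Y)
g7 = g6 OR Y = ((NOT (X OR Y) OR X) XOR NOT (X OR Y)) OR Y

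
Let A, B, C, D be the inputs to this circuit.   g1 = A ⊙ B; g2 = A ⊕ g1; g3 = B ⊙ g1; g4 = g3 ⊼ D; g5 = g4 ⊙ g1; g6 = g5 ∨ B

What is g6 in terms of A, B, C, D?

g1 = A ⊙ B
g3 = B ⊙ g1 = B ⊙ (A ⊙ B)
g4 = g3 ⊼ D = (B ⊙ (A ⊙ B)) ⊼ D
g5 = g4 ⊙ g1 = ((B ⊙ (A ⊙ B)) ⊼ D) ⊙ (A ⊙ B)
g6 = g5 ∨ B = (((B ⊙ (A ⊙ B)) ⊼ D) ⊙ (A ⊙ B)) ∨ B

(((B ⊙ (A ⊙ B)) ⊼ D) ⊙ (A ⊙ B)) ∨ B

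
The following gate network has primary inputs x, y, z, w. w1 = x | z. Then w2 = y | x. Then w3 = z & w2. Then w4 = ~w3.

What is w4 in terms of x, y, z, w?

w2 = y | x
w3 = z & w2 = z & (y | x)
w4 = ~w3 = ~(z & (y | x))

~(z & (y | x))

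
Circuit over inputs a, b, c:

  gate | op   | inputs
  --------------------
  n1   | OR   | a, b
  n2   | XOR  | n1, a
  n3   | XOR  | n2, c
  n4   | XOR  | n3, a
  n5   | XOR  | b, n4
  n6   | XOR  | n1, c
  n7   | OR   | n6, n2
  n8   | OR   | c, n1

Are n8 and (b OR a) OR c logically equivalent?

Yes

n1 = a OR b
n8 = c OR n1 = c OR (a OR b)
At a=0, b=0, c=0: circuit gives 0, formula gives 0.
At a=0, b=0, c=1: circuit gives 1, formula gives 1.
Agrees on all 8 inputs.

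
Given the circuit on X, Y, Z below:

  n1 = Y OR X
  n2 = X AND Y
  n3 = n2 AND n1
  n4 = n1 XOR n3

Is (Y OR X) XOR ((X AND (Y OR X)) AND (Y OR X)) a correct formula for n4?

No

n1 = Y OR X
n2 = X AND Y
n3 = n2 AND n1 = (X AND Y) AND (Y OR X)
n4 = n1 XOR n3 = (Y OR X) XOR ((X AND Y) AND (Y OR X))
At X=1, Y=0, Z=0: circuit gives 1, formula gives 0.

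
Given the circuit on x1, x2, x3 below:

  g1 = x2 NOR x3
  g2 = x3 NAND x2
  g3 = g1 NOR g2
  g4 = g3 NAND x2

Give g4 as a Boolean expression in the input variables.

g1 = x2 NOR x3
g2 = x3 NAND x2
g3 = g1 NOR g2 = (x2 NOR x3) NOR (x3 NAND x2)
g4 = g3 NAND x2 = ((x2 NOR x3) NOR (x3 NAND x2)) NAND x2

((x2 NOR x3) NOR (x3 NAND x2)) NAND x2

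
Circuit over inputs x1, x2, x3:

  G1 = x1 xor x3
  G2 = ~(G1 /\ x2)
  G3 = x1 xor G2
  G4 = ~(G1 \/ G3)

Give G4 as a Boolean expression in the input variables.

~((x1 xor x3) \/ (x1 xor (~((x1 xor x3) /\ x2))))

G1 = x1 xor x3
G2 = ~(G1 /\ x2) = ~((x1 xor x3) /\ x2)
G3 = x1 xor G2 = x1 xor (~((x1 xor x3) /\ x2))
G4 = ~(G1 \/ G3) = ~((x1 xor x3) \/ (x1 xor (~((x1 xor x3) /\ x2))))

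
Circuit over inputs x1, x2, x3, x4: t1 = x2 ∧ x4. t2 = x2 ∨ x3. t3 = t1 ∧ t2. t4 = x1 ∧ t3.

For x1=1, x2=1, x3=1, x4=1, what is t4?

1

t1 = 1 ∧ 1 = 1
t2 = 1 ∨ 1 = 1
t3 = 1 ∧ 1 = 1
t4 = 1 ∧ 1 = 1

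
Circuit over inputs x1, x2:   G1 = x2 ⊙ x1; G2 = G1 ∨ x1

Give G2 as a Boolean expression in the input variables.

G1 = x2 ⊙ x1
G2 = G1 ∨ x1 = (x2 ⊙ x1) ∨ x1

(x2 ⊙ x1) ∨ x1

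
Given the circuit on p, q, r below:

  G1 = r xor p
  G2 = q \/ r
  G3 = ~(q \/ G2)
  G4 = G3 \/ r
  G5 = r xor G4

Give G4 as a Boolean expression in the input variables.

G2 = q \/ r
G3 = ~(q \/ G2) = ~(q \/ (q \/ r))
G4 = G3 \/ r = (~(q \/ (q \/ r))) \/ r

(~(q \/ (q \/ r))) \/ r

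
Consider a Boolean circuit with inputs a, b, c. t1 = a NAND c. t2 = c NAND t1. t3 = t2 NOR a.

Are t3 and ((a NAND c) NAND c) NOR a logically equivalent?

t1 = a NAND c
t2 = c NAND t1 = c NAND (a NAND c)
t3 = t2 NOR a = (c NAND (a NAND c)) NOR a
At a=0, b=0, c=0: circuit gives 0, formula gives 0.
At a=0, b=0, c=1: circuit gives 1, formula gives 1.
Agrees on all 8 inputs.

Yes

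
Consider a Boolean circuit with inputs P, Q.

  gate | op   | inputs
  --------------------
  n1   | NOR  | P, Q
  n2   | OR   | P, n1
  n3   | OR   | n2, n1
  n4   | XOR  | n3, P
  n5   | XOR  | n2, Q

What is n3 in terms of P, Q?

n1 = P NOR Q
n2 = P OR n1 = P OR (P NOR Q)
n3 = n2 OR n1 = (P OR (P NOR Q)) OR (P NOR Q)

(P OR (P NOR Q)) OR (P NOR Q)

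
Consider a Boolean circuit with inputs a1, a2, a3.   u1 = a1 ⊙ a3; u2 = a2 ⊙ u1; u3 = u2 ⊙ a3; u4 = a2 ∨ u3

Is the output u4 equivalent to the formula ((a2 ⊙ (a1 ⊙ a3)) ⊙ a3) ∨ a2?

u1 = a1 ⊙ a3
u2 = a2 ⊙ u1 = a2 ⊙ (a1 ⊙ a3)
u3 = u2 ⊙ a3 = (a2 ⊙ (a1 ⊙ a3)) ⊙ a3
u4 = a2 ∨ u3 = a2 ∨ ((a2 ⊙ (a1 ⊙ a3)) ⊙ a3)
At a1=1, a2=0, a3=0: circuit gives 0, formula gives 0.
At a1=0, a2=0, a3=0: circuit gives 1, formula gives 1.
Agrees on all 8 inputs.

Yes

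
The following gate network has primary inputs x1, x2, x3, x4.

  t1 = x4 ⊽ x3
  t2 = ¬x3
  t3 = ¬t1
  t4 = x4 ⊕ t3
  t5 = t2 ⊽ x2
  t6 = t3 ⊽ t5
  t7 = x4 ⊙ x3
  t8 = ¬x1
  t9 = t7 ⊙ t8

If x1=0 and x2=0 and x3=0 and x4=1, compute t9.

0

t7 = 1 ⊙ 0 = 0
t8 = ¬0 = 1
t9 = 0 ⊙ 1 = 0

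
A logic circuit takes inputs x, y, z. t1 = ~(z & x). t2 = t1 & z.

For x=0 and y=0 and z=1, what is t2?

1

t1 = ~(1 & 0) = 1
t2 = 1 & 1 = 1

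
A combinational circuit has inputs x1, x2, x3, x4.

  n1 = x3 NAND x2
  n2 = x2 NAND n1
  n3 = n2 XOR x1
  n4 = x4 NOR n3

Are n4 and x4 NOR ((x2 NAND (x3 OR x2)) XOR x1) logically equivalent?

No

n1 = x3 NAND x2
n2 = x2 NAND n1 = x2 NAND (x3 NAND x2)
n3 = n2 XOR x1 = (x2 NAND (x3 NAND x2)) XOR x1
n4 = x4 NOR n3 = x4 NOR ((x2 NAND (x3 NAND x2)) XOR x1)
At x1=0, x2=1, x3=1, x4=0: circuit gives 0, formula gives 1.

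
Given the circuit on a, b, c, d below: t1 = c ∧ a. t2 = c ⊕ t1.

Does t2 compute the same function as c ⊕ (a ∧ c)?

Yes

t1 = c ∧ a
t2 = c ⊕ t1 = c ⊕ (c ∧ a)
At a=0, b=0, c=0, d=0: circuit gives 0, formula gives 0.
At a=0, b=0, c=1, d=0: circuit gives 1, formula gives 1.
Agrees on all 16 inputs.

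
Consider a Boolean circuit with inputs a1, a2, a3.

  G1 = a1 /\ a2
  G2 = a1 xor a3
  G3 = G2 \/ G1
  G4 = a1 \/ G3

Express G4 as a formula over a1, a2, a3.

a1 \/ ((a1 xor a3) \/ (a1 /\ a2))

G1 = a1 /\ a2
G2 = a1 xor a3
G3 = G2 \/ G1 = (a1 xor a3) \/ (a1 /\ a2)
G4 = a1 \/ G3 = a1 \/ ((a1 xor a3) \/ (a1 /\ a2))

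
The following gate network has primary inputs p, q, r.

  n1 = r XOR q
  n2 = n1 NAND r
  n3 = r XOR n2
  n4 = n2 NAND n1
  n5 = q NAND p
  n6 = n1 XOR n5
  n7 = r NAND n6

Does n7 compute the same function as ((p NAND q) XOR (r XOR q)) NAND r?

n1 = r XOR q
n5 = q NAND p
n6 = n1 XOR n5 = (r XOR q) XOR (q NAND p)
n7 = r NAND n6 = r NAND ((r XOR q) XOR (q NAND p))
At p=0, q=1, r=1: circuit gives 0, formula gives 0.
At p=0, q=0, r=0: circuit gives 1, formula gives 1.
Agrees on all 8 inputs.

Yes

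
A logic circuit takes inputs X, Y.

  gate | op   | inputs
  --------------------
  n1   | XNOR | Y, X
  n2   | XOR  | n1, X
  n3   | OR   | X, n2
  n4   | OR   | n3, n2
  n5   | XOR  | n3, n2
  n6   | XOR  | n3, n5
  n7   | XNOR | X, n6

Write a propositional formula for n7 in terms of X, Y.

X XNOR ((X OR ((Y XNOR X) XOR X)) XOR ((X OR ((Y XNOR X) XOR X)) XOR ((Y XNOR X) XOR X)))

n1 = Y XNOR X
n2 = n1 XOR X = (Y XNOR X) XOR X
n3 = X OR n2 = X OR ((Y XNOR X) XOR X)
n5 = n3 XOR n2 = (X OR ((Y XNOR X) XOR X)) XOR ((Y XNOR X) XOR X)
n6 = n3 XOR n5 = (X OR ((Y XNOR X) XOR X)) XOR ((X OR ((Y XNOR X) XOR X)) XOR ((Y XNOR X) XOR X))
n7 = X XNOR n6 = X XNOR ((X OR ((Y XNOR X) XOR X)) XOR ((X OR ((Y XNOR X) XOR X)) XOR ((Y XNOR X) XOR X)))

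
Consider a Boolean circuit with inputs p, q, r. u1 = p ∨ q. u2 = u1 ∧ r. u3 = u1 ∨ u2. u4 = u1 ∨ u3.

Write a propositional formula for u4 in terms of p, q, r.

(p ∨ q) ∨ ((p ∨ q) ∨ ((p ∨ q) ∧ r))

u1 = p ∨ q
u2 = u1 ∧ r = (p ∨ q) ∧ r
u3 = u1 ∨ u2 = (p ∨ q) ∨ ((p ∨ q) ∧ r)
u4 = u1 ∨ u3 = (p ∨ q) ∨ ((p ∨ q) ∨ ((p ∨ q) ∧ r))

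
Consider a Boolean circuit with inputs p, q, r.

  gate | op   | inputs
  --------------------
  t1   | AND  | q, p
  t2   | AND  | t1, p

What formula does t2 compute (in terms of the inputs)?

t1 = q AND p
t2 = t1 AND p = (q AND p) AND p

(q AND p) AND p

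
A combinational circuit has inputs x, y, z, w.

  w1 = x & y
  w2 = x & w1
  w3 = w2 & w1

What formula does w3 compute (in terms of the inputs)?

w1 = x & y
w2 = x & w1 = x & (x & y)
w3 = w2 & w1 = (x & (x & y)) & (x & y)

(x & (x & y)) & (x & y)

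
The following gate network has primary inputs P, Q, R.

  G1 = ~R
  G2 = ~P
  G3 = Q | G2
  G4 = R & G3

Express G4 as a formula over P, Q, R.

G2 = ~P
G3 = Q | G2 = Q | ~P
G4 = R & G3 = R & (Q | ~P)

R & (Q | ~P)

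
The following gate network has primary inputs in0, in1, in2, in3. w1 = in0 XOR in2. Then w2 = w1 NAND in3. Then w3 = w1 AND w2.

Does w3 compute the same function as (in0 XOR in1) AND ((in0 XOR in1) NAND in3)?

w1 = in0 XOR in2
w2 = w1 NAND in3 = (in0 XOR in2) NAND in3
w3 = w1 AND w2 = (in0 XOR in2) AND ((in0 XOR in2) NAND in3)
At in0=0, in1=0, in2=1, in3=0: circuit gives 1, formula gives 0.

No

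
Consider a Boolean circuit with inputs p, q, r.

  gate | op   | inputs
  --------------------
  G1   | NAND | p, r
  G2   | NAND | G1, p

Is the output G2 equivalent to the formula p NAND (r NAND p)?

Yes

G1 = p NAND r
G2 = G1 NAND p = (p NAND r) NAND p
At p=1, q=0, r=0: circuit gives 0, formula gives 0.
At p=0, q=0, r=0: circuit gives 1, formula gives 1.
Agrees on all 8 inputs.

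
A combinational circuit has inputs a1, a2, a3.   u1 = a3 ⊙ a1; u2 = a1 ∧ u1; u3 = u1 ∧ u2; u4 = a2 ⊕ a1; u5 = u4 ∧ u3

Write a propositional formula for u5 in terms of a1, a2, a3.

(a2 ⊕ a1) ∧ ((a3 ⊙ a1) ∧ (a1 ∧ (a3 ⊙ a1)))

u1 = a3 ⊙ a1
u2 = a1 ∧ u1 = a1 ∧ (a3 ⊙ a1)
u3 = u1 ∧ u2 = (a3 ⊙ a1) ∧ (a1 ∧ (a3 ⊙ a1))
u4 = a2 ⊕ a1
u5 = u4 ∧ u3 = (a2 ⊕ a1) ∧ ((a3 ⊙ a1) ∧ (a1 ∧ (a3 ⊙ a1)))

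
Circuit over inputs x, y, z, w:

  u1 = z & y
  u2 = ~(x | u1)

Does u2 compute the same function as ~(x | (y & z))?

Yes

u1 = z & y
u2 = ~(x | u1) = ~(x | (z & y))
At x=0, y=1, z=1, w=0: circuit gives 0, formula gives 0.
At x=0, y=0, z=0, w=0: circuit gives 1, formula gives 1.
Agrees on all 16 inputs.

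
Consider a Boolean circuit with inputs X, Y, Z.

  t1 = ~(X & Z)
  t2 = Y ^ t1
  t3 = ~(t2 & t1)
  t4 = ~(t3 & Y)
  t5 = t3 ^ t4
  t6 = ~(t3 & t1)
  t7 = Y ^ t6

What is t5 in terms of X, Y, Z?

(~((Y ^ (~(X & Z))) & (~(X & Z)))) ^ (~((~((Y ^ (~(X & Z))) & (~(X & Z)))) & Y))

t1 = ~(X & Z)
t2 = Y ^ t1 = Y ^ (~(X & Z))
t3 = ~(t2 & t1) = ~((Y ^ (~(X & Z))) & (~(X & Z)))
t4 = ~(t3 & Y) = ~((~((Y ^ (~(X & Z))) & (~(X & Z)))) & Y)
t5 = t3 ^ t4 = (~((Y ^ (~(X & Z))) & (~(X & Z)))) ^ (~((~((Y ^ (~(X & Z))) & (~(X & Z)))) & Y))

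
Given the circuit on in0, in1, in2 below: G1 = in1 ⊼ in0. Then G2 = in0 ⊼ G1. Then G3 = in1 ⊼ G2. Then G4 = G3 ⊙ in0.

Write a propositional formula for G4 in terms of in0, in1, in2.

(in1 ⊼ (in0 ⊼ (in1 ⊼ in0))) ⊙ in0

G1 = in1 ⊼ in0
G2 = in0 ⊼ G1 = in0 ⊼ (in1 ⊼ in0)
G3 = in1 ⊼ G2 = in1 ⊼ (in0 ⊼ (in1 ⊼ in0))
G4 = G3 ⊙ in0 = (in1 ⊼ (in0 ⊼ (in1 ⊼ in0))) ⊙ in0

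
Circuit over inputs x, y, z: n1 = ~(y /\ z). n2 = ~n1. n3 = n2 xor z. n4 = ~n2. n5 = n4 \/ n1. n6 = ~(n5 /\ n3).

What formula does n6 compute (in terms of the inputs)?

~((~~(~(y /\ z)) \/ (~(y /\ z))) /\ (~(~(y /\ z)) xor z))

n1 = ~(y /\ z)
n2 = ~n1 = ~(~(y /\ z))
n3 = n2 xor z = ~(~(y /\ z)) xor z
n4 = ~n2 = ~~(~(y /\ z))
n5 = n4 \/ n1 = ~~(~(y /\ z)) \/ (~(y /\ z))
n6 = ~(n5 /\ n3) = ~((~~(~(y /\ z)) \/ (~(y /\ z))) /\ (~(~(y /\ z)) xor z))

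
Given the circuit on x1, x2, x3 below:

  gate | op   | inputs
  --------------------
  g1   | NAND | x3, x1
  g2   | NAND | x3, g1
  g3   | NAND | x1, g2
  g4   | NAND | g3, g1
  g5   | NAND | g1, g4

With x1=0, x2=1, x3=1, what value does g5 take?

g1 = 1 NAND 0 = 1
g2 = 1 NAND 1 = 0
g3 = 0 NAND 0 = 1
g4 = 1 NAND 1 = 0
g5 = 1 NAND 0 = 1

1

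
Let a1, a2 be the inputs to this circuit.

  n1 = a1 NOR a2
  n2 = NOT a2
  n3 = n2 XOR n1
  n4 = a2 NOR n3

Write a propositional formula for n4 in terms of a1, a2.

a2 NOR (NOT a2 XOR (a1 NOR a2))

n1 = a1 NOR a2
n2 = NOT a2
n3 = n2 XOR n1 = NOT a2 XOR (a1 NOR a2)
n4 = a2 NOR n3 = a2 NOR (NOT a2 XOR (a1 NOR a2))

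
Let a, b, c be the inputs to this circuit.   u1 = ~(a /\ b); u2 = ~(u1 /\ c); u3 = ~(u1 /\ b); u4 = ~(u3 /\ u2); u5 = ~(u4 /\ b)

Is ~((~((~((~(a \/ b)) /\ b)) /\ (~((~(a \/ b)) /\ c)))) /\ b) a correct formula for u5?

u1 = ~(a /\ b)
u2 = ~(u1 /\ c) = ~((~(a /\ b)) /\ c)
u3 = ~(u1 /\ b) = ~((~(a /\ b)) /\ b)
u4 = ~(u3 /\ u2) = ~((~((~(a /\ b)) /\ b)) /\ (~((~(a /\ b)) /\ c)))
u5 = ~(u4 /\ b) = ~((~((~((~(a /\ b)) /\ b)) /\ (~((~(a /\ b)) /\ c)))) /\ b)
At a=0, b=1, c=0: circuit gives 0, formula gives 1.

No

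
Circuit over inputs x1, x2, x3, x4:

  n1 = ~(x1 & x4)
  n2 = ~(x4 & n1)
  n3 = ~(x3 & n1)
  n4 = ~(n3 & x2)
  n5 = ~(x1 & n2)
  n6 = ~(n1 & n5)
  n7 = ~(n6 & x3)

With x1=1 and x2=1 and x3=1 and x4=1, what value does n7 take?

n1 = ~(1 & 1) = 0
n2 = ~(1 & 0) = 1
n5 = ~(1 & 1) = 0
n6 = ~(0 & 0) = 1
n7 = ~(1 & 1) = 0

0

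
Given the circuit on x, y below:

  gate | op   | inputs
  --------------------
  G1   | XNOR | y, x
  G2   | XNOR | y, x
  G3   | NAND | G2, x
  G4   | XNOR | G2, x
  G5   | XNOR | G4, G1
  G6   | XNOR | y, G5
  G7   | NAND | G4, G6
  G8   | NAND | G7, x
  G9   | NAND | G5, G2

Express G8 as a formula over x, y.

(((y XNOR x) XNOR x) NAND (y XNOR (((y XNOR x) XNOR x) XNOR (y XNOR x)))) NAND x

G1 = y XNOR x
G2 = y XNOR x
G4 = G2 XNOR x = (y XNOR x) XNOR x
G5 = G4 XNOR G1 = ((y XNOR x) XNOR x) XNOR (y XNOR x)
G6 = y XNOR G5 = y XNOR (((y XNOR x) XNOR x) XNOR (y XNOR x))
G7 = G4 NAND G6 = ((y XNOR x) XNOR x) NAND (y XNOR (((y XNOR x) XNOR x) XNOR (y XNOR x)))
G8 = G7 NAND x = (((y XNOR x) XNOR x) NAND (y XNOR (((y XNOR x) XNOR x) XNOR (y XNOR x)))) NAND x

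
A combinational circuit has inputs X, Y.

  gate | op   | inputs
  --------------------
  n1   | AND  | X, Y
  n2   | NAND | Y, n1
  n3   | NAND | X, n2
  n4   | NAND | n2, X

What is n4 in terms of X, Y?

n1 = X AND Y
n2 = Y NAND n1 = Y NAND (X AND Y)
n4 = n2 NAND X = (Y NAND (X AND Y)) NAND X

(Y NAND (X AND Y)) NAND X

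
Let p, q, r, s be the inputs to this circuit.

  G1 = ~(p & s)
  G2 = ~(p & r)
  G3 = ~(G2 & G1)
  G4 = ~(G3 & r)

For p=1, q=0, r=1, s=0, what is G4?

G1 = ~(1 & 0) = 1
G2 = ~(1 & 1) = 0
G3 = ~(0 & 1) = 1
G4 = ~(1 & 1) = 0

0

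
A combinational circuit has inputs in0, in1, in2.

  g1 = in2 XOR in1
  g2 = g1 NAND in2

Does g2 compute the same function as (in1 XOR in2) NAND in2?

g1 = in2 XOR in1
g2 = g1 NAND in2 = (in2 XOR in1) NAND in2
At in0=0, in1=0, in2=1: circuit gives 0, formula gives 0.
At in0=0, in1=0, in2=0: circuit gives 1, formula gives 1.
Agrees on all 8 inputs.

Yes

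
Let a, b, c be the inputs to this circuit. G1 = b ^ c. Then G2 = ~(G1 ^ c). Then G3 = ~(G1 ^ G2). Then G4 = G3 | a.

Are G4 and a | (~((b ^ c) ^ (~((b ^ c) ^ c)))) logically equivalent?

Yes

G1 = b ^ c
G2 = ~(G1 ^ c) = ~((b ^ c) ^ c)
G3 = ~(G1 ^ G2) = ~((b ^ c) ^ (~((b ^ c) ^ c)))
G4 = G3 | a = (~((b ^ c) ^ (~((b ^ c) ^ c)))) | a
At a=0, b=0, c=0: circuit gives 0, formula gives 0.
At a=0, b=0, c=1: circuit gives 1, formula gives 1.
Agrees on all 8 inputs.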